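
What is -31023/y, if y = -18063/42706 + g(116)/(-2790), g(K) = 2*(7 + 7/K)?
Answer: 11910565459620/164329493 ≈ 72480.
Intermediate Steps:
g(K) = 14 + 14/K
y = -164329493/383926940 (y = -18063/42706 + (14 + 14/116)/(-2790) = -18063*1/42706 + (14 + 14*(1/116))*(-1/2790) = -18063/42706 + (14 + 7/58)*(-1/2790) = -18063/42706 + (819/58)*(-1/2790) = -18063/42706 - 91/17980 = -164329493/383926940 ≈ -0.42802)
-31023/y = -31023/(-164329493/383926940) = -31023*(-383926940/164329493) = 11910565459620/164329493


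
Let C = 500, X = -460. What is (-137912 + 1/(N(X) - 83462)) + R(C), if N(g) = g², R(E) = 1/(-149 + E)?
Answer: -6202790388967/44976438 ≈ -1.3791e+5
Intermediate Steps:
(-137912 + 1/(N(X) - 83462)) + R(C) = (-137912 + 1/((-460)² - 83462)) + 1/(-149 + 500) = (-137912 + 1/(211600 - 83462)) + 1/351 = (-137912 + 1/128138) + 1/351 = -17671767855/128138 + 1/351 = -6202790388967/44976438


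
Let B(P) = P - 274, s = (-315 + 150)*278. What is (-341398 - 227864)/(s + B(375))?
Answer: 569262/45769 ≈ 12.438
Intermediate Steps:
s = -45870 (s = -165*278 = -45870)
B(P) = -274 + P
(-341398 - 227864)/(s + B(375)) = (-341398 - 227864)/(-45870 + (-274 + 375)) = -569262/(-45870 + 101) = -569262/(-45769) = -569262*(-1/45769) = 569262/45769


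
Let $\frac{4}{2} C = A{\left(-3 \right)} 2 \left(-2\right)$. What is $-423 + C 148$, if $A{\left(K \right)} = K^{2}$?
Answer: $-3087$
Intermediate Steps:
$C = -18$ ($C = \frac{\left(-3\right)^{2} \cdot 2 \left(-2\right)}{2} = \frac{9 \cdot 2 \left(-2\right)}{2} = \frac{18 \left(-2\right)}{2} = \frac{1}{2} \left(-36\right) = -18$)
$-423 + C 148 = -423 - 2664 = -3087$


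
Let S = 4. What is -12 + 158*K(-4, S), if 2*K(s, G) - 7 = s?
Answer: 225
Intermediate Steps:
K(s, G) = 7/2 + s/2
-12 + 158*K(-4, S) = -12 + 158*(7/2 + (½)*(-4)) = -12 + 158*(7/2 - 2) = -12 + 158*(3/2) = -12 + 237 = 225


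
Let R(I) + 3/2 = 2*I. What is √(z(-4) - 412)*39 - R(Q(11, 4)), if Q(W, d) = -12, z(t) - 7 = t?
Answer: 51/2 + 39*I*√409 ≈ 25.5 + 788.73*I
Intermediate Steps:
z(t) = 7 + t
R(I) = -3/2 + 2*I
√(z(-4) - 412)*39 - R(Q(11, 4)) = √((7 - 4) - 412)*39 - (-3/2 + 2*(-12)) = √(3 - 412)*39 - (-3/2 - 24) = √(-409)*39 - 1*(-51/2) = (I*√409)*39 + 51/2 = 39*I*√409 + 51/2 = 51/2 + 39*I*√409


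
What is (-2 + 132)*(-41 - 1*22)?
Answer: -8190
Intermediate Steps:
(-2 + 132)*(-41 - 1*22) = 130*(-41 - 22) = 130*(-63) = -8190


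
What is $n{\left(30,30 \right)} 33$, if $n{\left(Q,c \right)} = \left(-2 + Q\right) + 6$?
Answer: $1122$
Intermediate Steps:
$n{\left(Q,c \right)} = 4 + Q$
$n{\left(30,30 \right)} 33 = \left(4 + 30\right) 33 = 34 \cdot 33 = 1122$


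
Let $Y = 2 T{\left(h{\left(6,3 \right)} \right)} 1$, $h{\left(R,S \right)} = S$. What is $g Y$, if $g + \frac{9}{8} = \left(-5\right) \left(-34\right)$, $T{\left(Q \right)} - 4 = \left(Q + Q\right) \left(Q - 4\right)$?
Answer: $- \frac{1351}{2} \approx -675.5$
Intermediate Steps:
$T{\left(Q \right)} = 4 + 2 Q \left(-4 + Q\right)$ ($T{\left(Q \right)} = 4 + \left(Q + Q\right) \left(Q - 4\right) = 4 + 2 Q \left(-4 + Q\right)$)
$g = \frac{1351}{8}$ ($g = - \frac{9}{8} - -170 = - \frac{9}{8} + 170 = \frac{1351}{8} \approx 168.88$)
$Y = -4$ ($Y = 2 \left(4 - 24 + 2 \cdot 3^{2}\right) 1 = 2 \left(4 - 24 + 2 \cdot 9\right) 1 = 2 \left(4 - 24 + 18\right) 1 = 2 \left(\left(-2\right) 1\right) = 2 \left(-2\right) = -4$)
$g Y = \frac{1351}{8} \left(-4\right) = - \frac{1351}{2}$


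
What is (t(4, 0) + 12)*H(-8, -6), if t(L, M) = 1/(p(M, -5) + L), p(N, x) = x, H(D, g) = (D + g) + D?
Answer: -242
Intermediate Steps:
H(D, g) = g + 2*D
t(L, M) = 1/(-5 + L)
(t(4, 0) + 12)*H(-8, -6) = (1/(-5 + 4) + 12)*(-6 + 2*(-8)) = (1/(-1) + 12)*(-6 - 16) = (-1 + 12)*(-22) = 11*(-22) = -242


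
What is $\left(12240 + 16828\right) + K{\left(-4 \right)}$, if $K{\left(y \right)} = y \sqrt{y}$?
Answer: $29068 - 8 i \approx 29068.0 - 8.0 i$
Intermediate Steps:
$K{\left(y \right)} = y^{\frac{3}{2}}$
$\left(12240 + 16828\right) + K{\left(-4 \right)} = \left(12240 + 16828\right) + \left(-4\right)^{\frac{3}{2}} = 29068 - 8 i$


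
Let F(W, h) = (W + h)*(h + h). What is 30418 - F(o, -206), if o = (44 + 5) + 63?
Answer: -8310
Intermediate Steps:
o = 112 (o = 49 + 63 = 112)
F(W, h) = 2*h*(W + h) (F(W, h) = (W + h)*(2*h) = 2*h*(W + h))
30418 - F(o, -206) = 30418 - 2*(-206)*(112 - 206) = 30418 - 2*(-206)*(-94) = 30418 - 1*38728 = 30418 - 38728 = -8310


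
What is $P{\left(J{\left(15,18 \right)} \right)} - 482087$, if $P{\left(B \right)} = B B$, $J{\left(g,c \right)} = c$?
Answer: $-481763$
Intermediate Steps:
$P{\left(B \right)} = B^{2}$
$P{\left(J{\left(15,18 \right)} \right)} - 482087 = 18^{2} - 482087 = 324 - 482087 = -481763$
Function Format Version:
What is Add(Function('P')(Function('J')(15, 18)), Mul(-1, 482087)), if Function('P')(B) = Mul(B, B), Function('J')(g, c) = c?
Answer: -481763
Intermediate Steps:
Function('P')(B) = Pow(B, 2)
Add(Function('P')(Function('J')(15, 18)), Mul(-1, 482087)) = Add(Pow(18, 2), Mul(-1, 482087)) = Add(324, -482087) = -481763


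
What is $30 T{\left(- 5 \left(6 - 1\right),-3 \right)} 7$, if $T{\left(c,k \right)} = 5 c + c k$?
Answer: $-10500$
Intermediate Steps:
$30 T{\left(- 5 \left(6 - 1\right),-3 \right)} 7 = 30 - 5 \left(6 - 1\right) \left(5 - 3\right) 7 = 30 \left(-5\right) 5 \cdot 2 \cdot 7 = 30 \left(\left(-25\right) 2\right) 7 = 30 \left(-50\right) 7 = \left(-1500\right) 7 = -10500$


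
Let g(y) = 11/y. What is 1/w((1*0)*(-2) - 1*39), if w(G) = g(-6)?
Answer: -6/11 ≈ -0.54545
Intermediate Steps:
w(G) = -11/6 (w(G) = 11/(-6) = 11*(-⅙) = -11/6)
1/w((1*0)*(-2) - 1*39) = 1/(-11/6) = -6/11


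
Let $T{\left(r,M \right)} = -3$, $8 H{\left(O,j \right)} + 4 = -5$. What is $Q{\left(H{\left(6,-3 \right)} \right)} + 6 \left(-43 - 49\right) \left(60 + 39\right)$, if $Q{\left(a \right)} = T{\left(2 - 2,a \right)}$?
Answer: $-54651$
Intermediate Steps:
$H{\left(O,j \right)} = - \frac{9}{8}$ ($H{\left(O,j \right)} = - \frac{1}{2} + \frac{1}{8} \left(-5\right) = - \frac{1}{2} - \frac{5}{8} = - \frac{9}{8}$)
$Q{\left(a \right)} = -3$
$Q{\left(H{\left(6,-3 \right)} \right)} + 6 \left(-43 - 49\right) \left(60 + 39\right) = -3 + 6 \left(-43 - 49\right) \left(60 + 39\right) = -3 + 6 \left(\left(-92\right) 99\right) = -3 + 6 \left(-9108\right) = -3 - 54648 = -54651$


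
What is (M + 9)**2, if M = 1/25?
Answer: 51076/625 ≈ 81.722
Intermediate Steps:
M = 1/25 ≈ 0.040000
(M + 9)**2 = (1/25 + 9)**2 = (226/25)**2 = 51076/625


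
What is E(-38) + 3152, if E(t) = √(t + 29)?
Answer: 3152 + 3*I ≈ 3152.0 + 3.0*I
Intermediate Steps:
E(t) = √(29 + t)
E(-38) + 3152 = √(29 - 38) + 3152 = √(-9) + 3152 = 3*I + 3152 = 3152 + 3*I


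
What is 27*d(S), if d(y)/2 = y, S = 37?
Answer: 1998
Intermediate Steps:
d(y) = 2*y
27*d(S) = 27*(2*37) = 27*74 = 1998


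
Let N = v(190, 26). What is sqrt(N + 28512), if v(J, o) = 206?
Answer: sqrt(28718) ≈ 169.46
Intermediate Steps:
N = 206
sqrt(N + 28512) = sqrt(206 + 28512) = sqrt(28718)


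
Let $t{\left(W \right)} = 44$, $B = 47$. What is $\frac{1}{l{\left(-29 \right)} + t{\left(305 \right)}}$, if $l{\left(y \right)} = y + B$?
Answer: $\frac{1}{62} \approx 0.016129$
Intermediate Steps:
$l{\left(y \right)} = 47 + y$ ($l{\left(y \right)} = y + 47 = 47 + y$)
$\frac{1}{l{\left(-29 \right)} + t{\left(305 \right)}} = \frac{1}{\left(47 - 29\right) + 44} = \frac{1}{18 + 44} = \frac{1}{62}$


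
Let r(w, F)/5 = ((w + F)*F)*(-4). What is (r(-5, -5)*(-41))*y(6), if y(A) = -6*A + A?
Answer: -1230000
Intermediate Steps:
y(A) = -5*A
r(w, F) = -20*F*(F + w) (r(w, F) = 5*(((w + F)*F)*(-4)) = 5*(((F + w)*F)*(-4)) = 5*((F*(F + w))*(-4)) = 5*(-4*F*(F + w)) = -20*F*(F + w))
(r(-5, -5)*(-41))*y(6) = (-20*(-5)*(-5 - 5)*(-41))*(-5*6) = (-20*(-5)*(-10)*(-41))*(-30) = -1000*(-41)*(-30) = 41000*(-30) = -1230000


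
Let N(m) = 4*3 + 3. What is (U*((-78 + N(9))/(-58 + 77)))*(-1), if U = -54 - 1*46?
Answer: -6300/19 ≈ -331.58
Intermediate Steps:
N(m) = 15 (N(m) = 12 + 3 = 15)
U = -100 (U = -54 - 46 = -100)
(U*((-78 + N(9))/(-58 + 77)))*(-1) = -100*(-78 + 15)/(-58 + 77)*(-1) = -(-6300)/19*(-1) = -100*(-63/19)*(-1) = (6300/19)*(-1) = -6300/19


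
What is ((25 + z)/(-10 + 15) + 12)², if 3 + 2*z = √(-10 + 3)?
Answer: (167 + I*√7)²/100 ≈ 278.82 + 8.8368*I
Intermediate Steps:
z = -3/2 + I*√7/2 (z = -3/2 + √(-10 + 3)/2 = -3/2 + √(-7)/2 = -3/2 + (I*√7)/2 = -3/2 + I*√7/2 ≈ -1.5 + 1.3229*I)
((25 + z)/(-10 + 15) + 12)² = ((25 + (-3/2 + I*√7/2))/(-10 + 15) + 12)² = ((47/2 + I*√7/2)/5 + 12)² = ((47/2 + I*√7/2)*(⅕) + 12)² = ((47/10 + I*√7/10) + 12)² = (167/10 + I*√7/10)²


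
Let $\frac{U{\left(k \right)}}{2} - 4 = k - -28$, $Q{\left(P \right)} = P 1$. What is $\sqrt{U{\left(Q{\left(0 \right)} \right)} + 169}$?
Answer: $\sqrt{233} \approx 15.264$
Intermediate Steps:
$Q{\left(P \right)} = P$
$U{\left(k \right)} = 64 + 2 k$ ($U{\left(k \right)} = 8 + 2 \left(k - -28\right) = 8 + 2 \left(k + 28\right) = 8 + 2 \left(28 + k\right) = 8 + \left(56 + 2 k\right) = 64 + 2 k$)
$\sqrt{U{\left(Q{\left(0 \right)} \right)} + 169} = \sqrt{\left(64 + 2 \cdot 0\right) + 169} = \sqrt{\left(64 + 0\right) + 169} = \sqrt{64 + 169} = \sqrt{233}$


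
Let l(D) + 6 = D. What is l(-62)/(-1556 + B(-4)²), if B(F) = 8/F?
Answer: 17/388 ≈ 0.043814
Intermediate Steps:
l(D) = -6 + D
l(-62)/(-1556 + B(-4)²) = (-6 - 62)/(-1556 + (8/(-4))²) = -68/(-1556 + (8*(-¼))²) = -68/(-1556 + (-2)²) = -68/(-1556 + 4) = -68/(-1552) = -68*(-1/1552) = 17/388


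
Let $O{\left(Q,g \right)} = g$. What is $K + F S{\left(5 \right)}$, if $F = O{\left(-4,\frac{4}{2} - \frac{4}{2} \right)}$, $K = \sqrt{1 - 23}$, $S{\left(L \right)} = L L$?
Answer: $i \sqrt{22} \approx 4.6904 i$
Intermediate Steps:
$S{\left(L \right)} = L^{2}$
$K = i \sqrt{22}$ ($K = \sqrt{-22} = i \sqrt{22} \approx 4.6904 i$)
$F = 0$ ($F = \frac{4}{2} - \frac{4}{2} = 4 \cdot \frac{1}{2} - 2 = 2 - 2 = 0$)
$K + F S{\left(5 \right)} = i \sqrt{22} + 0 \cdot 5^{2} = i \sqrt{22} + 0 \cdot 25 = i \sqrt{22} + 0 = i \sqrt{22}$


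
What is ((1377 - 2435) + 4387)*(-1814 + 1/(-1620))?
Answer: -9782869049/1620 ≈ -6.0388e+6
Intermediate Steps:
((1377 - 2435) + 4387)*(-1814 + 1/(-1620)) = (-1058 + 4387)*(-1814 - 1/1620) = 3329*(-2938681/1620) = -9782869049/1620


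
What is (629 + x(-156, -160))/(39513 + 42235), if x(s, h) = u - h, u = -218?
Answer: 571/81748 ≈ 0.0069849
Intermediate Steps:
x(s, h) = -218 - h
(629 + x(-156, -160))/(39513 + 42235) = (629 + (-218 - 1*(-160)))/(39513 + 42235) = (629 + (-218 + 160))/81748 = (629 - 58)*(1/81748) = 571*(1/81748) = 571/81748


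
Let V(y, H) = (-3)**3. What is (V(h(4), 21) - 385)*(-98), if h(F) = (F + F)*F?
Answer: 40376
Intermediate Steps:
h(F) = 2*F**2 (h(F) = (2*F)*F = 2*F**2)
V(y, H) = -27
(V(h(4), 21) - 385)*(-98) = (-27 - 385)*(-98) = -412*(-98) = 40376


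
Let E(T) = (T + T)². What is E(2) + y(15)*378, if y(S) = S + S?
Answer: 11356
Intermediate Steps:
y(S) = 2*S
E(T) = 4*T² (E(T) = (2*T)² = 4*T²)
E(2) + y(15)*378 = 4*2² + (2*15)*378 = 4*4 + 30*378 = 16 + 11340 = 11356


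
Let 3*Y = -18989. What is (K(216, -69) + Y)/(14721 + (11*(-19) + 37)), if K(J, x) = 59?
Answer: -18812/43647 ≈ -0.43100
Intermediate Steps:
Y = -18989/3 (Y = (⅓)*(-18989) = -18989/3 ≈ -6329.7)
(K(216, -69) + Y)/(14721 + (11*(-19) + 37)) = (59 - 18989/3)/(14721 + (11*(-19) + 37)) = -18812/(3*(14721 + (-209 + 37))) = -18812/(3*(14721 - 172)) = -18812/3/14549 = -18812/3*1/14549 = -18812/43647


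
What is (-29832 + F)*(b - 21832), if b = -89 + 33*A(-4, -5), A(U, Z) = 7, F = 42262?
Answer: -269606700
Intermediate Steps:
b = 142 (b = -89 + 33*7 = -89 + 231 = 142)
(-29832 + F)*(b - 21832) = (-29832 + 42262)*(142 - 21832) = 12430*(-21690) = -269606700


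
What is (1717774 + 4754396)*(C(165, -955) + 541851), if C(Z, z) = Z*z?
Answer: 2487099598920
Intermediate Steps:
(1717774 + 4754396)*(C(165, -955) + 541851) = (1717774 + 4754396)*(165*(-955) + 541851) = 6472170*(-157575 + 541851) = 6472170*384276 = 2487099598920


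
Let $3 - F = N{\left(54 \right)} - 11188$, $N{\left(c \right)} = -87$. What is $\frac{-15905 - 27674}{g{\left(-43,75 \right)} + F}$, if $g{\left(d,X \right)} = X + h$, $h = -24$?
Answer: $- \frac{43579}{11329} \approx -3.8467$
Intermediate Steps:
$F = 11278$ ($F = 3 - \left(-87 - 11188\right) = 3 - -11275 = 3 + 11275 = 11278$)
$g{\left(d,X \right)} = -24 + X$ ($g{\left(d,X \right)} = X - 24 = -24 + X$)
$\frac{-15905 - 27674}{g{\left(-43,75 \right)} + F} = \frac{-15905 - 27674}{\left(-24 + 75\right) + 11278} = - \frac{43579}{51 + 11278} = - \frac{43579}{11329}$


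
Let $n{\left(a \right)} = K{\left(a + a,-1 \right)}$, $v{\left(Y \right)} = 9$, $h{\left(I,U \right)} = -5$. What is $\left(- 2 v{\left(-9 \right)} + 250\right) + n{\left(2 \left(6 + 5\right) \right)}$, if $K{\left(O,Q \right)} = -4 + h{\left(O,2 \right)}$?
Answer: $223$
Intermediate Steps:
$K{\left(O,Q \right)} = -9$ ($K{\left(O,Q \right)} = -4 - 5 = -9$)
$n{\left(a \right)} = -9$
$\left(- 2 v{\left(-9 \right)} + 250\right) + n{\left(2 \left(6 + 5\right) \right)} = \left(\left(-2\right) 9 + 250\right) - 9 = \left(-18 + 250\right) - 9 = 232 - 9 = 223$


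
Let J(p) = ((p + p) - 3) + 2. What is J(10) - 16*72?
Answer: -1133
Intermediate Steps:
J(p) = -1 + 2*p (J(p) = (2*p - 3) + 2 = (-3 + 2*p) + 2 = -1 + 2*p)
J(10) - 16*72 = (-1 + 2*10) - 16*72 = (-1 + 20) - 1152 = 19 - 1152 = -1133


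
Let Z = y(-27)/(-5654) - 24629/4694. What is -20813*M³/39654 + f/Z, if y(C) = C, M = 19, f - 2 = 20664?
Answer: -10402555155431885/1379221913178 ≈ -7542.3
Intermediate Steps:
f = 20666 (f = 2 + 20664 = 20666)
Z = -34781407/6634969 (Z = -27/(-5654) - 24629/4694 = -27*(-1/5654) - 24629*1/4694 = 27/5654 - 24629/4694 = -34781407/6634969 ≈ -5.2421)
-20813*M³/39654 + f/Z = -20813/(39654/(19³)) + 20666/(-34781407/6634969) = -20813/(39654/6859) + 20666*(-6634969/34781407) = -20813/(39654*(1/6859)) - 137118269354/34781407 = -20813/39654/6859 - 137118269354/34781407 = -20813*6859/39654 - 137118269354/34781407 = -142756367/39654 - 137118269354/34781407 = -10402555155431885/1379221913178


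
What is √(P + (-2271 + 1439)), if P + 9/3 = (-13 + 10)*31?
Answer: 4*I*√58 ≈ 30.463*I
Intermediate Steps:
P = -96 (P = -3 + (-13 + 10)*31 = -3 - 3*31 = -3 - 93 = -96)
√(P + (-2271 + 1439)) = √(-96 + (-2271 + 1439)) = √(-96 - 832) = √(-928) = 4*I*√58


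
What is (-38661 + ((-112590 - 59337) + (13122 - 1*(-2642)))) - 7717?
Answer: -202541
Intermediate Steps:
(-38661 + ((-112590 - 59337) + (13122 - 1*(-2642)))) - 7717 = (-38661 + (-171927 + (13122 + 2642))) - 7717 = (-38661 + (-171927 + 15764)) - 7717 = (-38661 - 156163) - 7717 = -194824 - 7717 = -202541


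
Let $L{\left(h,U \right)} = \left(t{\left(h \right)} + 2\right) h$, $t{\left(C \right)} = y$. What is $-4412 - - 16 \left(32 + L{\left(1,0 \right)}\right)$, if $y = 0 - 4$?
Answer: $-3932$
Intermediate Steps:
$y = -4$
$t{\left(C \right)} = -4$
$L{\left(h,U \right)} = - 2 h$ ($L{\left(h,U \right)} = \left(-4 + 2\right) h = - 2 h$)
$-4412 - - 16 \left(32 + L{\left(1,0 \right)}\right) = -4412 - - 16 \left(32 - 2\right) = -4412 - \left(-16\right) 30 = -4412 - -480 = -4412 + 480 = -3932$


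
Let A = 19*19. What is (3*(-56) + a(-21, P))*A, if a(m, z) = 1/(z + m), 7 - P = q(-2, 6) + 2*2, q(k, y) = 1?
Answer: -60667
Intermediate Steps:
A = 361
P = 2 (P = 7 - (1 + 2*2) = 7 - (1 + 4) = 7 - 1*5 = 7 - 5 = 2)
a(m, z) = 1/(m + z)
(3*(-56) + a(-21, P))*A = (3*(-56) + 1/(-21 + 2))*361 = (-168 + 1/(-19))*361 = (-168 - 1/19)*361 = -3193/19*361 = -60667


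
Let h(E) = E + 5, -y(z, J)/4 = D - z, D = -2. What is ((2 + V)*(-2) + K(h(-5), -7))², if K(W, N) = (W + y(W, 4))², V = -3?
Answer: 4356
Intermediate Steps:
y(z, J) = 8 + 4*z (y(z, J) = -4*(-2 - z) = 8 + 4*z)
h(E) = 5 + E
K(W, N) = (8 + 5*W)² (K(W, N) = (W + (8 + 4*W))² = (8 + 5*W)²)
((2 + V)*(-2) + K(h(-5), -7))² = ((2 - 3)*(-2) + (8 + 5*(5 - 5))²)² = (-1*(-2) + (8 + 5*0)²)² = (2 + (8 + 0)²)² = (2 + 8²)² = (2 + 64)² = 66² = 4356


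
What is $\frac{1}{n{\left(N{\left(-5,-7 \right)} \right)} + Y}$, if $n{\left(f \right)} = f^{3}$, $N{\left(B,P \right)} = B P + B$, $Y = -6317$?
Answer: $\frac{1}{20683} \approx 4.8349 \cdot 10^{-5}$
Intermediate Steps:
$N{\left(B,P \right)} = B + B P$
$\frac{1}{n{\left(N{\left(-5,-7 \right)} \right)} + Y} = \frac{1}{\left(- 5 \left(1 - 7\right)\right)^{3} - 6317} = \frac{1}{\left(\left(-5\right) \left(-6\right)\right)^{3} - 6317} = \frac{1}{30^{3} - 6317} = \frac{1}{27000 - 6317} = \frac{1}{20683}$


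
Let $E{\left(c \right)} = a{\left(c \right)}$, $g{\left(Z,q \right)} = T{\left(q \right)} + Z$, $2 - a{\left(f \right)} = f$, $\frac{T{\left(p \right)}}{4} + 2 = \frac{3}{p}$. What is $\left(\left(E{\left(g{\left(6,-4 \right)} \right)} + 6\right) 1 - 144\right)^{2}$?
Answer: $17161$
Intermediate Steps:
$T{\left(p \right)} = -8 + \frac{12}{p}$ ($T{\left(p \right)} = -8 + 4 \frac{3}{p} = -8 + \frac{12}{p}$)
$a{\left(f \right)} = 2 - f$
$g{\left(Z,q \right)} = -8 + Z + \frac{12}{q}$ ($g{\left(Z,q \right)} = \left(-8 + \frac{12}{q}\right) + Z = -8 + Z + \frac{12}{q}$)
$E{\left(c \right)} = 2 - c$
$\left(\left(E{\left(g{\left(6,-4 \right)} \right)} + 6\right) 1 - 144\right)^{2} = \left(\left(\left(2 - \left(-8 + 6 + \frac{12}{-4}\right)\right) + 6\right) 1 - 144\right)^{2} = \left(\left(\left(2 - \left(-8 + 6 + 12 \left(- \frac{1}{4}\right)\right)\right) + 6\right) 1 - 144\right)^{2} = \left(\left(\left(2 - \left(-8 + 6 - 3\right)\right) + 6\right) 1 - 144\right)^{2} = \left(\left(\left(2 - -5\right) + 6\right) 1 - 144\right)^{2} = \left(\left(\left(2 + 5\right) + 6\right) 1 - 144\right)^{2} = \left(\left(7 + 6\right) 1 - 144\right)^{2} = \left(13 \cdot 1 - 144\right)^{2} = \left(13 - 144\right)^{2} = \left(-131\right)^{2} = 17161$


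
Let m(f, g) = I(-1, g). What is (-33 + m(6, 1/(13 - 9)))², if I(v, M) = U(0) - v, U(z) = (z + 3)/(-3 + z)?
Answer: 1089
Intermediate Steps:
U(z) = (3 + z)/(-3 + z)
I(v, M) = -1 - v (I(v, M) = (3 + 0)/(-3 + 0) - v = 3/(-3) - v = -⅓*3 - v = -1 - v)
m(f, g) = 0 (m(f, g) = -1 - 1*(-1) = -1 + 1 = 0)
(-33 + m(6, 1/(13 - 9)))² = (-33 + 0)² = (-33)² = 1089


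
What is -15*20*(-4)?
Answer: 1200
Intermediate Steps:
-15*20*(-4) = -300*(-4) = 1200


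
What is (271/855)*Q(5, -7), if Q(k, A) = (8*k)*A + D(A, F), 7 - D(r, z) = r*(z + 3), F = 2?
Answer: -64498/855 ≈ -75.436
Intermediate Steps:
D(r, z) = 7 - r*(3 + z) (D(r, z) = 7 - r*(z + 3) = 7 - r*(3 + z))
Q(k, A) = 7 - 5*A + 8*A*k (Q(k, A) = (8*k)*A + (7 - 3*A - 1*A*2) = 8*A*k + (7 - 3*A - 2*A) = 8*A*k + (7 - 5*A) = 7 - 5*A + 8*A*k)
(271/855)*Q(5, -7) = (271/855)*(7 - 5*(-7) + 8*(-7)*5) = (271*(1/855))*(7 + 35 - 280) = (271/855)*(-238) = -64498/855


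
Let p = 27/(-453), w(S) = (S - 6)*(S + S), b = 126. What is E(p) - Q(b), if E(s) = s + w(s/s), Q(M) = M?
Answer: -20545/151 ≈ -136.06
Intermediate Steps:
w(S) = 2*S*(-6 + S) (w(S) = (-6 + S)*(2*S) = 2*S*(-6 + S))
p = -9/151 (p = 27*(-1/453) = -9/151 ≈ -0.059603)
E(s) = -10 + s (E(s) = s + 2*(s/s)*(-6 + s/s) = s + 2*1*(-6 + 1) = s + 2*1*(-5) = s - 10 = -10 + s)
E(p) - Q(b) = (-10 - 9/151) - 1*126 = -1519/151 - 126 = -20545/151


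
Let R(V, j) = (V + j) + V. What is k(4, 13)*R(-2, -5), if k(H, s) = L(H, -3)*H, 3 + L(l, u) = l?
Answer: -36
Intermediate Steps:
L(l, u) = -3 + l
R(V, j) = j + 2*V
k(H, s) = H*(-3 + H) (k(H, s) = (-3 + H)*H = H*(-3 + H))
k(4, 13)*R(-2, -5) = (4*(-3 + 4))*(-5 + 2*(-2)) = (4*1)*(-5 - 4) = 4*(-9) = -36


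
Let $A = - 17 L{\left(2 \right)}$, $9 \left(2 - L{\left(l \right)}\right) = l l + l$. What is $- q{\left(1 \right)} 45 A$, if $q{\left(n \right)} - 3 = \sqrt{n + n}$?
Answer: $3060 + 1020 \sqrt{2} \approx 4502.5$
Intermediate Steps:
$q{\left(n \right)} = 3 + \sqrt{2} \sqrt{n}$ ($q{\left(n \right)} = 3 + \sqrt{n + n} = 3 + \sqrt{2 n} = 3 + \sqrt{2} \sqrt{n}$)
$L{\left(l \right)} = 2 - \frac{l}{9} - \frac{l^{2}}{9}$ ($L{\left(l \right)} = 2 - \frac{l l + l}{9} = 2 - \frac{l^{2} + l}{9} = 2 - \frac{l + l^{2}}{9} = 2 - \left(\frac{l}{9} + \frac{l^{2}}{9}\right) = 2 - \frac{l}{9} - \frac{l^{2}}{9}$)
$A = - \frac{68}{3}$ ($A = - 17 \left(2 - \frac{2}{9} - \frac{2^{2}}{9}\right) = - 17 \left(2 - \frac{2}{9} - \frac{4}{9}\right) = \left(-17\right) \frac{4}{3} = - \frac{68}{3} \approx -22.667$)
$- q{\left(1 \right)} 45 A = - \frac{\left(3 + \sqrt{2} \sqrt{1}\right) 45 \left(-68\right)}{3} = - \frac{\left(3 + \sqrt{2} \cdot 1\right) 45 \left(-68\right)}{3} = - \frac{\left(3 + \sqrt{2}\right) 45 \left(-68\right)}{3} = - \frac{\left(135 + 45 \sqrt{2}\right) \left(-68\right)}{3} = - (-3060 - 1020 \sqrt{2}) = 3060 + 1020 \sqrt{2}$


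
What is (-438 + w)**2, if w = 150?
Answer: 82944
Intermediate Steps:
(-438 + w)**2 = (-438 + 150)**2 = (-288)**2 = 82944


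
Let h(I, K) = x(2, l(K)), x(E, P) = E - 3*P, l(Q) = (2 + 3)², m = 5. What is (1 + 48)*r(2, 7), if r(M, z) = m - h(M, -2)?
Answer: 3822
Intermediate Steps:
l(Q) = 25 (l(Q) = 5² = 25)
h(I, K) = -73 (h(I, K) = 2 - 3*25 = 2 - 75 = -73)
r(M, z) = 78 (r(M, z) = 5 - 1*(-73) = 5 + 73 = 78)
(1 + 48)*r(2, 7) = (1 + 48)*78 = 49*78 = 3822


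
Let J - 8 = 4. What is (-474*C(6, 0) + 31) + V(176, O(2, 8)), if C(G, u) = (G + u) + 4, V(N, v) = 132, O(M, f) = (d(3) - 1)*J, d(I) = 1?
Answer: -4577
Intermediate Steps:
J = 12 (J = 8 + 4 = 12)
O(M, f) = 0 (O(M, f) = (1 - 1)*12 = 0*12 = 0)
C(G, u) = 4 + G + u
(-474*C(6, 0) + 31) + V(176, O(2, 8)) = (-474*(4 + 6 + 0) + 31) + 132 = (-474*10 + 31) + 132 = (-79*60 + 31) + 132 = (-4740 + 31) + 132 = -4709 + 132 = -4577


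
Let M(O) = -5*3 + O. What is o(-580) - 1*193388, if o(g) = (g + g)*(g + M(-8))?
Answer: 506092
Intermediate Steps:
M(O) = -15 + O
o(g) = 2*g*(-23 + g) (o(g) = (g + g)*(g + (-15 - 8)) = (2*g)*(g - 23) = (2*g)*(-23 + g) = 2*g*(-23 + g))
o(-580) - 1*193388 = 2*(-580)*(-23 - 580) - 1*193388 = 2*(-580)*(-603) - 193388 = 699480 - 193388 = 506092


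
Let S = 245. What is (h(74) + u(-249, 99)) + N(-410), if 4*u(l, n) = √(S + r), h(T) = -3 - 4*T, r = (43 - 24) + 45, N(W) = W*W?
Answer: 167801 + √309/4 ≈ 1.6781e+5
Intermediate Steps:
N(W) = W²
r = 64 (r = 19 + 45 = 64)
u(l, n) = √309/4 (u(l, n) = √(245 + 64)/4 = √309/4)
(h(74) + u(-249, 99)) + N(-410) = ((-3 - 4*74) + √309/4) + (-410)² = ((-3 - 296) + √309/4) + 168100 = (-299 + √309/4) + 168100 = 167801 + √309/4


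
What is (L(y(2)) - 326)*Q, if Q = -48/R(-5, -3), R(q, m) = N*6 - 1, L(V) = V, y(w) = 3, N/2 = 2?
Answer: 15504/23 ≈ 674.09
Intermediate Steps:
N = 4 (N = 2*2 = 4)
R(q, m) = 23 (R(q, m) = 4*6 - 1 = 24 - 1 = 23)
Q = -48/23 ≈ -2.0870
(L(y(2)) - 326)*Q = (3 - 326)*(-48/23) = -323*(-48/23) = 15504/23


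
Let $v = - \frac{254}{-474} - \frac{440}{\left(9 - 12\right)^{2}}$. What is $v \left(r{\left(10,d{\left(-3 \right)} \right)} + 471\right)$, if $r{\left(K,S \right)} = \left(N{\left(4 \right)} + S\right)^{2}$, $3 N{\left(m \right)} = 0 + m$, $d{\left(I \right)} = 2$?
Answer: $- \frac{149170481}{6399} \approx -23312.0$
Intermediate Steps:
$N{\left(m \right)} = \frac{m}{3}$ ($N{\left(m \right)} = \frac{0 + m}{3} = \frac{m}{3}$)
$r{\left(K,S \right)} = \left(\frac{4}{3} + S\right)^{2}$ ($r{\left(K,S \right)} = \left(\frac{1}{3} \cdot 4 + S\right)^{2} = \left(\frac{4}{3} + S\right)^{2}$)
$v = - \frac{34379}{711}$ ($v = \left(-254\right) \left(- \frac{1}{474}\right) - \frac{440}{\left(-3\right)^{2}} = \frac{127}{237} - \frac{440}{9} = - \frac{34379}{711} \approx -48.353$)
$v \left(r{\left(10,d{\left(-3 \right)} \right)} + 471\right) = - \frac{34379 \left(\frac{\left(4 + 3 \cdot 2\right)^{2}}{9} + 471\right)}{711} = - \frac{34379 \left(\frac{\left(4 + 6\right)^{2}}{9} + 471\right)}{711} = - \frac{34379 \left(\frac{10^{2}}{9} + 471\right)}{711} = - \frac{34379 \left(\frac{1}{9} \cdot 100 + 471\right)}{711} = - \frac{34379 \left(\frac{100}{9} + 471\right)}{711} = \left(- \frac{34379}{711}\right) \frac{4339}{9} = - \frac{149170481}{6399}$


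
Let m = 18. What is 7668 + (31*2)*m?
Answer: 8784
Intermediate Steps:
7668 + (31*2)*m = 7668 + (31*2)*18 = 7668 + 62*18 = 7668 + 1116 = 8784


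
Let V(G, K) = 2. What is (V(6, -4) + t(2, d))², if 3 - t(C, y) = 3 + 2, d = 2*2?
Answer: 0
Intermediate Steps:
d = 4
t(C, y) = -2 (t(C, y) = 3 - (3 + 2) = 3 - 1*5 = 3 - 5 = -2)
(V(6, -4) + t(2, d))² = (2 - 2)² = 0² = 0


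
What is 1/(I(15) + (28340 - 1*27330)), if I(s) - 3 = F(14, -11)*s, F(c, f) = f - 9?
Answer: 1/713 ≈ 0.0014025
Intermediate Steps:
F(c, f) = -9 + f
I(s) = 3 - 20*s (I(s) = 3 + (-9 - 11)*s = 3 - 20*s)
1/(I(15) + (28340 - 1*27330)) = 1/((3 - 20*15) + (28340 - 1*27330)) = 1/((3 - 300) + (28340 - 27330)) = 1/(-297 + 1010) = 1/713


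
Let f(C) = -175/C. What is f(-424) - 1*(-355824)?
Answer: 150869551/424 ≈ 3.5582e+5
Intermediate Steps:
f(-424) - 1*(-355824) = -175/(-424) - 1*(-355824) = -175*(-1/424) + 355824 = 175/424 + 355824 = 150869551/424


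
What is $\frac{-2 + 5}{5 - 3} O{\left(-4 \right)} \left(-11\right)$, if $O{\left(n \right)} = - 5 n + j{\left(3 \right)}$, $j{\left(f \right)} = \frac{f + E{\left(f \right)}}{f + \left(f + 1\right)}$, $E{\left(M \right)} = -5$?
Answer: $- \frac{2277}{7} \approx -325.29$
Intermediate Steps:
$j{\left(f \right)} = \frac{-5 + f}{1 + 2 f}$ ($j{\left(f \right)} = \frac{f - 5}{f + \left(f + 1\right)} = \frac{-5 + f}{f + \left(1 + f\right)} = \frac{-5 + f}{1 + 2 f}$)
$O{\left(n \right)} = - \frac{2}{7} - 5 n$ ($O{\left(n \right)} = - 5 n + \frac{-5 + 3}{1 + 2 \cdot 3} = - 5 n + \frac{1}{1 + 6} \left(-2\right) = - 5 n + \frac{1}{7} \left(-2\right) = - 5 n - \frac{2}{7} = - \frac{2}{7} - 5 n$)
$\frac{-2 + 5}{5 - 3} O{\left(-4 \right)} \left(-11\right) = \frac{-2 + 5}{5 - 3} \left(- \frac{2}{7} - -20\right) \left(-11\right) = \frac{3}{2} \left(- \frac{2}{7} + 20\right) \left(-11\right) = 3 \cdot \frac{1}{2} \cdot \frac{138}{7} \left(-11\right) = \frac{3}{2} \cdot \frac{138}{7} \left(-11\right) = \frac{207}{7} \left(-11\right) = - \frac{2277}{7}$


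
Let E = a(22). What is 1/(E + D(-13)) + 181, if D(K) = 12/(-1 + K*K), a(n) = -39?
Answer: 98631/545 ≈ 180.97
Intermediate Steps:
E = -39
D(K) = 12/(-1 + K²)
1/(E + D(-13)) + 181 = 1/(-39 + 12/(-1 + (-13)²)) + 181 = 1/(-39 + 12/(-1 + 169)) + 181 = 1/(-39 + 12/168) + 181 = 1/(-39 + 12*(1/168)) + 181 = 1/(-39 + 1/14) + 181 = 1/(-545/14) + 181 = -14/545 + 181 = 98631/545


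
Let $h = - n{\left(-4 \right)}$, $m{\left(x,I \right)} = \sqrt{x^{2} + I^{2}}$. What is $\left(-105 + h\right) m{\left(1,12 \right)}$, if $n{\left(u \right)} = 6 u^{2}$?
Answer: $- 201 \sqrt{145} \approx -2420.4$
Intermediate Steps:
$m{\left(x,I \right)} = \sqrt{I^{2} + x^{2}}$
$h = -96$ ($h = - 6 \left(-4\right)^{2} = - 6 \cdot 16 = \left(-1\right) 96 = -96$)
$\left(-105 + h\right) m{\left(1,12 \right)} = \left(-105 - 96\right) \sqrt{12^{2} + 1^{2}} = - 201 \sqrt{144 + 1} = - 201 \sqrt{145}$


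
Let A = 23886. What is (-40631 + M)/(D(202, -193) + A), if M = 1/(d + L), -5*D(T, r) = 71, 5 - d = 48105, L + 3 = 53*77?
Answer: -8943289415/5254421898 ≈ -1.7020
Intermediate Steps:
L = 4078 (L = -3 + 53*77 = -3 + 4081 = 4078)
d = -48100 (d = 5 - 1*48105 = 5 - 48105 = -48100)
D(T, r) = -71/5 (D(T, r) = -⅕*71 = -71/5)
M = -1/44022 (M = 1/(-48100 + 4078) = 1/(-44022) = -1/44022 ≈ -2.2716e-5)
(-40631 + M)/(D(202, -193) + A) = (-40631 - 1/44022)/(-71/5 + 23886) = -1788657883/(44022*119359/5) = -1788657883/44022*5/119359 = -8943289415/5254421898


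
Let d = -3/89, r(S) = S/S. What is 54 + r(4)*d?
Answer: 4803/89 ≈ 53.966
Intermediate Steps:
r(S) = 1
d = -3/89 (d = -3*1/89 = -3/89 ≈ -0.033708)
54 + r(4)*d = 54 + 1*(-3/89) = 54 - 3/89 = 4803/89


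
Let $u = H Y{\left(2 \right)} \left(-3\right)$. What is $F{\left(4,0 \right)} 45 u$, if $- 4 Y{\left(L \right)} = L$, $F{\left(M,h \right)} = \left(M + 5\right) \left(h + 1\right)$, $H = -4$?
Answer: $-2430$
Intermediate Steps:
$F{\left(M,h \right)} = \left(1 + h\right) \left(5 + M\right)$ ($F{\left(M,h \right)} = \left(5 + M\right) \left(1 + h\right) = \left(1 + h\right) \left(5 + M\right)$)
$Y{\left(L \right)} = - \frac{L}{4}$
$u = -6$ ($u = - 4 \left(\left(- \frac{1}{4}\right) 2\right) \left(-3\right) = \left(-4\right) \left(- \frac{1}{2}\right) \left(-3\right) = 2 \left(-3\right) = -6$)
$F{\left(4,0 \right)} 45 u = \left(5 + 4 + 5 \cdot 0 + 4 \cdot 0\right) 45 \left(-6\right) = \left(5 + 4 + 0 + 0\right) 45 \left(-6\right) = 9 \cdot 45 \left(-6\right) = 405 \left(-6\right) = -2430$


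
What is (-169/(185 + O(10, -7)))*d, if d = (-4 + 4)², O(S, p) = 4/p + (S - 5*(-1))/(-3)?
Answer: 0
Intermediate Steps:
O(S, p) = -5/3 + 4/p - S/3 (O(S, p) = 4/p + (S + 5)*(-⅓) = 4/p + (5 + S)*(-⅓) = 4/p + (-5/3 - S/3) = -5/3 + 4/p - S/3)
d = 0 (d = 0² = 0)
(-169/(185 + O(10, -7)))*d = (-169/(185 + (⅓)*(12 - 1*(-7)*(5 + 10))/(-7)))*0 = (-169/(185 + (⅓)*(-⅐)*(12 - 1*(-7)*15)))*0 = (-169/(185 + (⅓)*(-⅐)*(12 + 105)))*0 = (-169/(185 + (⅓)*(-⅐)*117))*0 = (-169/(185 - 39/7))*0 = (-169/(1256/7))*0 = ((7/1256)*(-169))*0 = -1183/1256*0 = 0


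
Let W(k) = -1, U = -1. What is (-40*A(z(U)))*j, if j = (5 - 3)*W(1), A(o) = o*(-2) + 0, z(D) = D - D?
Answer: 0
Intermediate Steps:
z(D) = 0
A(o) = -2*o (A(o) = -2*o + 0 = -2*o)
j = -2 (j = (5 - 3)*(-1) = 2*(-1) = -2)
(-40*A(z(U)))*j = -(-80)*0*(-2) = -40*0*(-2) = 0*(-2) = 0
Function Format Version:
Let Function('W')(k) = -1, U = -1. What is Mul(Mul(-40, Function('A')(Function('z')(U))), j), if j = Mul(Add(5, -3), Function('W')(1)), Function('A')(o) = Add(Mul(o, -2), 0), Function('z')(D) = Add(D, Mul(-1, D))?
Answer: 0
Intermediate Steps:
Function('z')(D) = 0
Function('A')(o) = Mul(-2, o) (Function('A')(o) = Add(Mul(-2, o), 0) = Mul(-2, o))
j = -2 (j = Mul(Add(5, -3), -1) = Mul(2, -1) = -2)
Mul(Mul(-40, Function('A')(Function('z')(U))), j) = Mul(Mul(-40, Mul(-2, 0)), -2) = Mul(Mul(-40, 0), -2) = Mul(0, -2) = 0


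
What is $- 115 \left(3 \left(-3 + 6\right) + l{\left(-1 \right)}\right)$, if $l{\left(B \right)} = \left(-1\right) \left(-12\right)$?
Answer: $-2415$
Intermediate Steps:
$l{\left(B \right)} = 12$
$- 115 \left(3 \left(-3 + 6\right) + l{\left(-1 \right)}\right) = - 115 \left(3 \left(-3 + 6\right) + 12\right) = - 115 \left(3 \cdot 3 + 12\right) = - 115 \left(9 + 12\right) = \left(-115\right) 21 = -2415$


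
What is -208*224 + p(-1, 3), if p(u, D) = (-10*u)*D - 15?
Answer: -46577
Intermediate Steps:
p(u, D) = -15 - 10*D*u (p(u, D) = -10*D*u - 15 = -15 - 10*D*u)
-208*224 + p(-1, 3) = -208*224 + (-15 - 10*3*(-1)) = -46592 + (-15 + 30) = -46592 + 15 = -46577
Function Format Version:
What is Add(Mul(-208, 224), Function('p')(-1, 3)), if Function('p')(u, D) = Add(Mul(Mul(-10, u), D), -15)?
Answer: -46577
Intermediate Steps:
Function('p')(u, D) = Add(-15, Mul(-10, D, u)) (Function('p')(u, D) = Add(Mul(-10, D, u), -15) = Add(-15, Mul(-10, D, u)))
Add(Mul(-208, 224), Function('p')(-1, 3)) = Add(Mul(-208, 224), Add(-15, Mul(-10, 3, -1))) = Add(-46592, Add(-15, 30)) = Add(-46592, 15) = -46577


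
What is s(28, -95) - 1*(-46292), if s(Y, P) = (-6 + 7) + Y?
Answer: 46321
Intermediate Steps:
s(Y, P) = 1 + Y
s(28, -95) - 1*(-46292) = (1 + 28) - 1*(-46292) = 29 + 46292 = 46321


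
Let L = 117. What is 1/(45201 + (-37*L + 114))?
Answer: 1/40986 ≈ 2.4399e-5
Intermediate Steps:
1/(45201 + (-37*L + 114)) = 1/(45201 + (-37*117 + 114)) = 1/(45201 + (-4329 + 114)) = 1/(45201 - 4215) = 1/40986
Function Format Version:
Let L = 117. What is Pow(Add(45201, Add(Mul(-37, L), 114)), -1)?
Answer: Rational(1, 40986) ≈ 2.4399e-5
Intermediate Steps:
Pow(Add(45201, Add(Mul(-37, L), 114)), -1) = Pow(Add(45201, Add(Mul(-37, 117), 114)), -1) = Pow(Add(45201, Add(-4329, 114)), -1) = Pow(Add(45201, -4215), -1) = Pow(40986, -1) = Rational(1, 40986)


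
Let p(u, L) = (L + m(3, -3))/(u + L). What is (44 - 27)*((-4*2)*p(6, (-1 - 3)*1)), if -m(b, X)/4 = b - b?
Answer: 272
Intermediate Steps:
m(b, X) = 0 (m(b, X) = -4*(b - b) = -4*0 = 0)
p(u, L) = L/(L + u) (p(u, L) = (L + 0)/(u + L) = L/(L + u))
(44 - 27)*((-4*2)*p(6, (-1 - 3)*1)) = (44 - 27)*((-4*2)*(((-1 - 3)*1)/((-1 - 3)*1 + 6))) = 17*(-8*(-4*1)/(-4*1 + 6)) = 17*(-(-32)/(-4 + 6)) = 17*(-(-32)/2) = 17*(-8*(-2)) = 17*16 = 272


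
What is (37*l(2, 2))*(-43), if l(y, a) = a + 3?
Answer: -7955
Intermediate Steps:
l(y, a) = 3 + a
(37*l(2, 2))*(-43) = (37*(3 + 2))*(-43) = (37*5)*(-43) = 185*(-43) = -7955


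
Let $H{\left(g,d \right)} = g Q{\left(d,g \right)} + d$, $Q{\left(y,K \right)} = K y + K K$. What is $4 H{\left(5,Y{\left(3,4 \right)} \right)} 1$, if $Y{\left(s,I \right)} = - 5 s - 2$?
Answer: $-1268$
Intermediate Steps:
$Q{\left(y,K \right)} = K^{2} + K y$ ($Q{\left(y,K \right)} = K y + K^{2} = K^{2} + K y$)
$Y{\left(s,I \right)} = -2 - 5 s$
$H{\left(g,d \right)} = d + g^{2} \left(d + g\right)$ ($H{\left(g,d \right)} = g g \left(g + d\right) + d = g g \left(d + g\right) + d = g^{2} \left(d + g\right) + d = d + g^{2} \left(d + g\right)$)
$4 H{\left(5,Y{\left(3,4 \right)} \right)} 1 = 4 \left(\left(-2 - 15\right) + 5^{2} \left(\left(-2 - 15\right) + 5\right)\right) 1 = 4 \left(\left(-2 - 15\right) + 25 \left(\left(-2 - 15\right) + 5\right)\right) 1 = 4 \left(-17 + 25 \left(-17 + 5\right)\right) 1 = 4 \left(-17 + 25 \left(-12\right)\right) 1 = 4 \left(-17 - 300\right) 1 = 4 \left(-317\right) 1 = \left(-1268\right) 1 = -1268$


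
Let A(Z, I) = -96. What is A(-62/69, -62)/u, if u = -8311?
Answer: 96/8311 ≈ 0.011551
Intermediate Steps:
A(-62/69, -62)/u = -96/(-8311) = -96*(-1/8311) = 96/8311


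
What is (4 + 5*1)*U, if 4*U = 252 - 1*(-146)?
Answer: 1791/2 ≈ 895.50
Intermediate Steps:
U = 199/2 (U = (252 - 1*(-146))/4 = (252 + 146)/4 = (1/4)*398 = 199/2 ≈ 99.500)
(4 + 5*1)*U = (4 + 5*1)*(199/2) = (4 + 5)*(199/2) = 9*(199/2) = 1791/2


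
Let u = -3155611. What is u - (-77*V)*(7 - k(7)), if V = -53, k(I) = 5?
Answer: -3163773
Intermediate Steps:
u - (-77*V)*(7 - k(7)) = -3155611 - (-77*(-53))*(7 - 1*5) = -3155611 - 4081*(7 - 5) = -3155611 - 4081*2 = -3155611 - 1*8162 = -3155611 - 8162 = -3163773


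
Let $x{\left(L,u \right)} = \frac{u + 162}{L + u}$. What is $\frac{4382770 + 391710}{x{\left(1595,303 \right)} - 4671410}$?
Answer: $- \frac{48983584}{47926139} \approx -1.0221$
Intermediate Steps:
$x{\left(L,u \right)} = \frac{162 + u}{L + u}$
$\frac{4382770 + 391710}{x{\left(1595,303 \right)} - 4671410} = \frac{4382770 + 391710}{\frac{162 + 303}{1595 + 303} - 4671410} = \frac{4774480}{\frac{1}{1898} \cdot 465 - 4671410} = \frac{4774480}{\frac{465}{1898} - 4671410} = \frac{4774480}{- \frac{8866335715}{1898}} = 4774480 \left(- \frac{1898}{8866335715}\right) = - \frac{48983584}{47926139}$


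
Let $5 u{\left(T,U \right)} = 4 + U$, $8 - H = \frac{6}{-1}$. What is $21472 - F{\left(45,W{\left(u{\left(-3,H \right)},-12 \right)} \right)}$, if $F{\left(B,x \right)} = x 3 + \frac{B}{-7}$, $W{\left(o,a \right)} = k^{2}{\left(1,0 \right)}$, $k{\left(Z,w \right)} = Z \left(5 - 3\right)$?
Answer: $\frac{150265}{7} \approx 21466.0$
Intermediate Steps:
$k{\left(Z,w \right)} = 2 Z$ ($k{\left(Z,w \right)} = Z 2 = 2 Z$)
$H = 14$ ($H = 8 - \frac{6}{-1} = 8 - 6 \left(-1\right) = 8 - -6 = 8 + 6 = 14$)
$u{\left(T,U \right)} = \frac{4}{5} + \frac{U}{5}$ ($u{\left(T,U \right)} = \frac{4 + U}{5} = \frac{4}{5} + \frac{U}{5}$)
$W{\left(o,a \right)} = 4$ ($W{\left(o,a \right)} = \left(2 \cdot 1\right)^{2} = 2^{2} = 4$)
$F{\left(B,x \right)} = 3 x - \frac{B}{7}$ ($F{\left(B,x \right)} = 3 x + B \left(- \frac{1}{7}\right) = 3 x - \frac{B}{7}$)
$21472 - F{\left(45,W{\left(u{\left(-3,H \right)},-12 \right)} \right)} = 21472 - \left(3 \cdot 4 - \frac{45}{7}\right) = 21472 - \left(12 - \frac{45}{7}\right) = 21472 - \frac{39}{7} = \frac{150265}{7}$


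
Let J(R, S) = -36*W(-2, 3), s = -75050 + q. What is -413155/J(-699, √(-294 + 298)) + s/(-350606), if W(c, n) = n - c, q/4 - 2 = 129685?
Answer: 14477475629/6310908 ≈ 2294.0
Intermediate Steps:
q = 518748 (q = 8 + 4*129685 = 8 + 518740 = 518748)
s = 443698 (s = -75050 + 518748 = 443698)
J(R, S) = -180 (J(R, S) = -36*(3 - 1*(-2)) = -36*(3 + 2) = -36*5 = -180)
-413155/J(-699, √(-294 + 298)) + s/(-350606) = -413155/(-180) + 443698/(-350606) = -413155*(-1/180) + 443698*(-1/350606) = 82631/36 - 221849/175303 = 14477475629/6310908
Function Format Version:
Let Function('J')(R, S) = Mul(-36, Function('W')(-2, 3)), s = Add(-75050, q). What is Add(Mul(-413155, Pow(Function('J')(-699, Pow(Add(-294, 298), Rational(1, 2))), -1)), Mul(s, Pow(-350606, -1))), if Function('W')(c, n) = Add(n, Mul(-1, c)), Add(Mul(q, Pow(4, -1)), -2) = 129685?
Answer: Rational(14477475629, 6310908) ≈ 2294.0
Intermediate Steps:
q = 518748 (q = Add(8, Mul(4, 129685)) = Add(8, 518740) = 518748)
s = 443698 (s = Add(-75050, 518748) = 443698)
Function('J')(R, S) = -180 (Function('J')(R, S) = Mul(-36, Add(3, Mul(-1, -2))) = Mul(-36, Add(3, 2)) = Mul(-36, 5) = -180)
Add(Mul(-413155, Pow(Function('J')(-699, Pow(Add(-294, 298), Rational(1, 2))), -1)), Mul(s, Pow(-350606, -1))) = Add(Mul(-413155, Pow(-180, -1)), Mul(443698, Pow(-350606, -1))) = Add(Mul(-413155, Rational(-1, 180)), Mul(443698, Rational(-1, 350606))) = Add(Rational(82631, 36), Rational(-221849, 175303)) = Rational(14477475629, 6310908)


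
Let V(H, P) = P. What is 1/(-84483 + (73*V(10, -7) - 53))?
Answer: -1/85047 ≈ -1.1758e-5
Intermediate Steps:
1/(-84483 + (73*V(10, -7) - 53)) = 1/(-84483 + (73*(-7) - 53)) = 1/(-84483 + (-511 - 53)) = 1/(-84483 - 564) = 1/(-85047) = -1/85047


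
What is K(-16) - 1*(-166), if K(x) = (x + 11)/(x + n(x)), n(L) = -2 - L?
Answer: 337/2 ≈ 168.50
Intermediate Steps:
K(x) = -11/2 - x/2 (K(x) = (x + 11)/(x + (-2 - x)) = (11 + x)/(-2) = (11 + x)*(-½) = -11/2 - x/2)
K(-16) - 1*(-166) = (-11/2 - ½*(-16)) - 1*(-166) = (-11/2 + 8) + 166 = 5/2 + 166 = 337/2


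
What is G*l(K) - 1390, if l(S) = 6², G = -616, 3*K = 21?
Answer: -23566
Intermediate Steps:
K = 7 (K = (⅓)*21 = 7)
l(S) = 36
G*l(K) - 1390 = -616*36 - 1390 = -22176 - 1390 = -23566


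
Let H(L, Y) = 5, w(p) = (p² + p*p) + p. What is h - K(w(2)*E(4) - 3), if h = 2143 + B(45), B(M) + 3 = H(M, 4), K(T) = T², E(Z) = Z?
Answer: 776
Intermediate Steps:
w(p) = p + 2*p² (w(p) = (p² + p²) + p = 2*p² + p = p + 2*p²)
B(M) = 2 (B(M) = -3 + 5 = 2)
h = 2145 (h = 2143 + 2 = 2145)
h - K(w(2)*E(4) - 3) = 2145 - ((2*(1 + 2*2))*4 - 3)² = 2145 - ((2*(1 + 4))*4 - 3)² = 2145 - ((2*5)*4 - 3)² = 2145 - (10*4 - 3)² = 2145 - (40 - 3)² = 2145 - 1*37² = 2145 - 1*1369 = 2145 - 1369 = 776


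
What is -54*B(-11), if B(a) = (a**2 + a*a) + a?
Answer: -12474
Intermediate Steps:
B(a) = a + 2*a**2 (B(a) = (a**2 + a**2) + a = 2*a**2 + a = a + 2*a**2)
-54*B(-11) = -(-594)*(1 + 2*(-11)) = -(-594)*(1 - 22) = -(-594)*(-21) = -54*231 = -12474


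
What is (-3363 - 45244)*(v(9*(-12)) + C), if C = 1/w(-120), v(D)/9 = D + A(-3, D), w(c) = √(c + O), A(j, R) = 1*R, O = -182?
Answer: 94492008 + 48607*I*√302/302 ≈ 9.4492e+7 + 2797.0*I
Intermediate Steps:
A(j, R) = R
w(c) = √(-182 + c) (w(c) = √(c - 182) = √(-182 + c))
v(D) = 18*D (v(D) = 9*(D + D) = 9*(2*D) = 18*D)
C = -I*√302/302 (C = 1/(√(-182 - 120)) = 1/(√(-302)) = 1/(I*√302) = -I*√302/302 ≈ -0.057544*I)
(-3363 - 45244)*(v(9*(-12)) + C) = (-3363 - 45244)*(18*(9*(-12)) - I*√302/302) = -48607*(18*(-108) - I*√302/302) = -48607*(-1944 - I*√302/302) = 94492008 + 48607*I*√302/302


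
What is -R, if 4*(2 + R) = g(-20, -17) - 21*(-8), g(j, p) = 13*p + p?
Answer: 39/2 ≈ 19.500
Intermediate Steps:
g(j, p) = 14*p
R = -39/2 (R = -2 + (14*(-17) - 21*(-8))/4 = -2 + (-238 - 1*(-168))/4 = -2 + (-238 + 168)/4 = -2 + (¼)*(-70) = -2 - 35/2 = -39/2 ≈ -19.500)
-R = -1*(-39/2) = 39/2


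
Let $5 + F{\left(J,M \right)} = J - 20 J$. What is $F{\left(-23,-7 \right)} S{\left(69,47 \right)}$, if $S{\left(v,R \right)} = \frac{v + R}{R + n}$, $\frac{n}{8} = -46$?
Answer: $- \frac{16704}{107} \approx -156.11$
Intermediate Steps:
$n = -368$ ($n = 8 \left(-46\right) = -368$)
$F{\left(J,M \right)} = -5 - 19 J$ ($F{\left(J,M \right)} = -5 + \left(J - 20 J\right) = -5 - 19 J$)
$S{\left(v,R \right)} = \frac{R + v}{-368 + R}$ ($S{\left(v,R \right)} = \frac{v + R}{R - 368} = \frac{R + v}{-368 + R}$)
$F{\left(-23,-7 \right)} S{\left(69,47 \right)} = \left(-5 - -437\right) \frac{47 + 69}{-368 + 47} = \left(-5 + 437\right) \frac{1}{-321} \cdot 116 = 432 \left(\left(- \frac{1}{321}\right) 116\right) = 432 \left(- \frac{116}{321}\right) = - \frac{16704}{107}$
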